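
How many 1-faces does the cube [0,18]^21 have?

The 21-cube has n·2^(n-1) = 21·2^20 = 21·1048576 = 22020096 edges.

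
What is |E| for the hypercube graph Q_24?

The 24-cube has n·2^(n-1) = 24·2^23 = 24·8388608 = 201326592 edges.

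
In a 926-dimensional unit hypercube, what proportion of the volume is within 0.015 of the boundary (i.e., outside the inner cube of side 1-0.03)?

Shell fraction = 1 - (1-0.03)^926 ≈ 1 - 5.632e-13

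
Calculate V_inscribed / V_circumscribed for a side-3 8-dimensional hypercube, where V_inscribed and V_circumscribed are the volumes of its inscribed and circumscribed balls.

V_in / V_out = (r_in/r_out)^8 = (1/√8)^8 = 8^(-8/2) ≈ 0.000244141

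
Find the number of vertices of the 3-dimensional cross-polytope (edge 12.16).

An n-cross-polytope has 2n vertices; here n = 3, giving 6.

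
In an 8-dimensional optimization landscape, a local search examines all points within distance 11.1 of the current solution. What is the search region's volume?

The n-ball volume is π^(n/2)·r^n/Γ(n/2+1). With n=8, r=11.1: V ≈ 9.35346e+08.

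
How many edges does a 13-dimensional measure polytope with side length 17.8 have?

Each of the 2^13 = 8192 vertices has degree 13; total edges = 13·2^13/2 = 53248.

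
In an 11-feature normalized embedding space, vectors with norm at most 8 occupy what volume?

V = 549755813888·π^5/10395 ≈ 1.61843e+10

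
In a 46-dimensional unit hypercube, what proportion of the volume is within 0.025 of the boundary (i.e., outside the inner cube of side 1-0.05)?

1 - (1 - 2·0.025)^46 = 1 - 0.95^46 ≈ 0.905532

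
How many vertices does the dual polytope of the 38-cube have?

The 38-dimensional cross-polytope has 2n = 2·38 = 76 vertices.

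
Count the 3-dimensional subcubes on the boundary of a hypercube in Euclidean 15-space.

f_3(15-cube) = (15 choose 3) · 2^12 = 1863680.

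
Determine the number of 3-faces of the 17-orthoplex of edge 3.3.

Number of 3-faces = 2^(3+1) · C(17,3+1) = 16 · 2380 = 38080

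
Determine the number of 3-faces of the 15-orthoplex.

An n-cross-polytope has 2^(k+1)·C(n,k+1) k-faces. Here 2^4·C(15,4) = 16·1365 = 21840.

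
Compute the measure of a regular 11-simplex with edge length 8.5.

V_11 = √(12) · 8.5^11 / (11! · 2^(11/2)) ≈ 32.0906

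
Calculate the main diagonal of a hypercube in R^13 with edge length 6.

||(6,6,...,6)|| = √(13)·6 ≈ 21.6333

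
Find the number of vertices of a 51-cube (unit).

An n-cube has 2^n vertices; for n = 51 that is 2^51 = 2251799813685248.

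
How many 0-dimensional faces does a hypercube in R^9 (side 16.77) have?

Choose 0 of 9 axes to span the face (C(9,0) = 1 way), then fix each of the remaining 9 coordinates at one of its two extreme values (2^9 = 512 ways): 1·512 = 512.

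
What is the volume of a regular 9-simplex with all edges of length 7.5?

V = (7.5^9 / 9!) · √((9+1) / 2^9) ≈ 28.917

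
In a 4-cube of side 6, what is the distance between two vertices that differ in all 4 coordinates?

Diagonal = √4 · 6 = 12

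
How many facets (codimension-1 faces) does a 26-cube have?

An n-cube has C(n,k)·2^(n-k) k-faces. Here C(26,25)·2^1 = 26·2 = 52.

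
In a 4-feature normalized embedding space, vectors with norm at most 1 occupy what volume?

V_4(1) = π^(4/2) · (1)^4 / Γ(4/2 + 1) = π^2/2 ≈ 4.9348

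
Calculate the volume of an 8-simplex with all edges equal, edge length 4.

For a regular n-simplex with edge a, V = (a^n / n!)·√((n+1)/2^n). With a=4, n=8: V ≈ 0.304762.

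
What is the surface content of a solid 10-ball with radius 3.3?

S = n·V_n(r)/r = 10·V_10(3.3)/3.3 (volume-to-surface relation), giving 1.18357e+06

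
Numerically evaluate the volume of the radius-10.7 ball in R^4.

V_4(10.7) = π^(4/2) · (10.7)^4 / Γ(4/2 + 1) ≈ 64685.2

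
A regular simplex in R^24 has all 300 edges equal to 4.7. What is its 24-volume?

V = (4.7^24 / 24!) · √((24+1) / 2^24) ≈ 2.65615e-11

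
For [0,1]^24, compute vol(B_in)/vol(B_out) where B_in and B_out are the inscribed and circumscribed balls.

V_in/V_out = n^(-n/2) = 24^(-24/2) ≈ 2.7382e-17.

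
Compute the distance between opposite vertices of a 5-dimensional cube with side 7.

Diagonal = √5 · 7 ≈ 15.6525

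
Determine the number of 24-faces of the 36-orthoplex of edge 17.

An n-cross-polytope has 2^(k+1)·C(n,k+1) k-faces. Here 2^25·C(36,25) = 33554432·600805296 = 20159680449871872.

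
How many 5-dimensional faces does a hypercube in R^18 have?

An n-cube has C(n,k)·2^(n-k) k-faces. Here C(18,5)·2^13 = 8568·8192 = 70189056.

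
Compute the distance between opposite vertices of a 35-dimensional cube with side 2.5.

The space diagonal of an n-cube of side s is s√n. Here 2.5·√35 ≈ 14.7902.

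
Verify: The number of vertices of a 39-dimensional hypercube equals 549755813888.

True. The 39-cube has 2^39 = 549755813888 vertices.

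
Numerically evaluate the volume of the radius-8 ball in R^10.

V = 134217728·π^5/15 ≈ 2.73822e+09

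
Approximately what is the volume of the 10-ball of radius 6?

Volume = π^{10/2}·(6)^10/Γ(6) = 2519424·π^5/5 ≈ 1.54199e+08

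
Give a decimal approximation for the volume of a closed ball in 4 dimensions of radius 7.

V_4(7) = π^(4/2) · (7)^4 / Γ(4/2 + 1) = 2401·π^2/2 ≈ 11848.5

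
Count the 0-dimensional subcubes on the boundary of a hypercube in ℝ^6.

An n-cube has C(n,k)·2^(n-k) k-faces. Here C(6,0)·2^6 = 1·64 = 64.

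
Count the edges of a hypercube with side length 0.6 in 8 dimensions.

Number of 1-faces = C(8,1)·2^(8-1) = 8·128 = 1024.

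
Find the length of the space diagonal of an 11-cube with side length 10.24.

d = √(10.24² + 10.24² + ... + 10.24²) [11 terms] = √(11·10.24²) = 10.24√11 ≈ 33.9622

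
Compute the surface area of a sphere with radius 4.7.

S_3(4.7) = 2·π^(3/2)·(4.7)^2 / Γ(3/2) = 4πr² = 4π·(4.7)² ≈ 277.591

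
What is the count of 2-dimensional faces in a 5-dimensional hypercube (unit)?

An n-cube has C(n,k)·2^(n-k) k-faces. Here C(5,2)·2^3 = 10·8 = 80.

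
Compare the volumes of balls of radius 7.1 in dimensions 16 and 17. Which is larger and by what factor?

V_16(7.1) ≈ 9.81323e+12, V_17(7.1) ≈ 4.174e+13. The 17-ball is larger by a factor of 4.253.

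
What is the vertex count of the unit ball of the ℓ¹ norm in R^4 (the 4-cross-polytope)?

The 4-dimensional cross-polytope has 2n = 2·4 = 8 vertices.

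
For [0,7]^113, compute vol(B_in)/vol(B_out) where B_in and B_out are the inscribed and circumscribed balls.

The radii are 7/2 and 7√113/2, so the volume ratio is (1/√113)^113 = 113^{-113/2} ≈ 1.00246e-116.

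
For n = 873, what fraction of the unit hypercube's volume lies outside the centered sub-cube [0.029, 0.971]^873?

1 - (1 - 2·0.029)^873 = 1 - 0.942^873 ≈ 1 - 2.22e-23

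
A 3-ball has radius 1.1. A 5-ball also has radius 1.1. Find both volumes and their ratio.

V_3(1.1) ≈ 5.57528. V_5(1.1) ≈ 8.47738. Ratio V_3/V_5 ≈ 0.6577.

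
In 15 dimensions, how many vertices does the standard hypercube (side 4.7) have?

An n-cube has 2^n vertices; for n = 15 that is 2^15 = 32768.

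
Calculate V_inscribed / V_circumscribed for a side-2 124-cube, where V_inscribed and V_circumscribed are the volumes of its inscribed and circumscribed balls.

The radii are 2/2 and 2√124/2, so the volume ratio is (1/√124)^124 = 124^{-124/2} ≈ 1.61382e-130.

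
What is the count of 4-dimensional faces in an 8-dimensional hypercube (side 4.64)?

An n-cube has C(n,k)·2^(n-k) k-faces. Here C(8,4)·2^4 = 70·16 = 1120.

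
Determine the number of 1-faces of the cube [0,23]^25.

Number of 1-faces = C(25,1) · 2^(25-1) = 25 · 16777216 = 419430400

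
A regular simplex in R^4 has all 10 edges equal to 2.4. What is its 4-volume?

V = (2.4^4 / 4!) · √((4+1) / 2^4) ≈ 0.772785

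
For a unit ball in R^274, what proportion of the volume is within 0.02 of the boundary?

Shell fraction = 1 - (1-0.02)^274 ≈ 0.996056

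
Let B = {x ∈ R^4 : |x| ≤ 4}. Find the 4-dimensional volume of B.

V = 128·π^2 ≈ 1263.31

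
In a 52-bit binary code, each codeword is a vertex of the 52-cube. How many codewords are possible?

Number of vertices = 2^52 = 4503599627370496.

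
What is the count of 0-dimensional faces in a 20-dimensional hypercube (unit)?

Choose 0 of 20 axes to span the face (C(20,0) = 1 way), then fix each of the remaining 20 coordinates at one of its two extreme values (2^20 = 1048576 ways): 1·1048576 = 1048576.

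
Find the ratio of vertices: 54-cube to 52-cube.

The 54-cube has 2^54 = 18014398509481984 vertices. The 52-cube has 2^52 = 4503599627370496 vertices. Ratio: 18014398509481984/4503599627370496 = 4.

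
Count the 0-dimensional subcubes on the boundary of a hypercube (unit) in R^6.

Choose 0 of 6 axes to span the face (C(6,0) = 1 way), then fix each of the remaining 6 coordinates at one of its two extreme values (2^6 = 64 ways): 1·64 = 64.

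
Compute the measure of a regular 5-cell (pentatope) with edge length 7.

V_4 = √(5) · 7^4 / (4! · 2^(4/2)) ≈ 55.925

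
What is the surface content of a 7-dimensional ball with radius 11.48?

S_7(11.48) = 2·π^(7/2)·(11.48)^6 / Γ(7/2) ≈ 7.57059e+07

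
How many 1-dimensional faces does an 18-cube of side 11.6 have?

An n-cube has C(n,k)·2^(n-k) k-faces. Here C(18,1)·2^17 = 18·131072 = 2359296.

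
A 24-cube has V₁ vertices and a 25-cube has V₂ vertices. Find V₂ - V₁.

V₁ = 2^24 = 16777216. V₂ = 2^25 = 33554432. V₂ - V₁ = 16777216.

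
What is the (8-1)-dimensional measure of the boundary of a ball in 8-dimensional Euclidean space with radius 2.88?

S = n·V_n(r)/r = 8·V_8(2.88)/2.88 (volume-to-surface relation), giving 53361.2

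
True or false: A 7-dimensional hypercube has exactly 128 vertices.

True. The 7-cube has 2^7 = 128 vertices.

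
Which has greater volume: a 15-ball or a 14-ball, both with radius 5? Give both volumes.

V_15(5) ≈ 1.16407e+10. V_14(5) ≈ 3.65762e+09. The 15-ball is larger.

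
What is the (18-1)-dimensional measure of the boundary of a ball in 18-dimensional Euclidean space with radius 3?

S_18(3) = 2·π^(18/2)·(3)^17 / Γ(18/2) = 14348907·π^9/2240 ≈ 1.9095e+08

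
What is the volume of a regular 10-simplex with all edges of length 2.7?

V_10 = √(11) · 2.7^10 / (10! · 2^(10/2)) ≈ 0.000588059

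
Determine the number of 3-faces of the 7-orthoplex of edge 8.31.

Number of 3-faces = 2^(3+1) · C(7,3+1) = 16 · 35 = 560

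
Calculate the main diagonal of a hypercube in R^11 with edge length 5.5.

Diagonal = √11 · 5.5 ≈ 18.2414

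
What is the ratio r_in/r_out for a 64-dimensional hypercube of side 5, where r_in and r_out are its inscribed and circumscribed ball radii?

Ratio = (s/2)/(s√64/2) = 64^(-1/2) ≈ 0.125.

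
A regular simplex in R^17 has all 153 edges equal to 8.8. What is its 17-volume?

V = (8.8^17 / 17!) · √((17+1) / 2^17) ≈ 0.374989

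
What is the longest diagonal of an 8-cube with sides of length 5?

||(5,5,...,5)|| = √(8)·5 ≈ 14.1421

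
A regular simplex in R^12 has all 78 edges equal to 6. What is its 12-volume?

V = (6^12 / 12!) · √((12+1) / 2^12) ≈ 0.256018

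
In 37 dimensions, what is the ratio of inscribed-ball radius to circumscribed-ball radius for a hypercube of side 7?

For an n-cube of any side s, the inradius is s/2 and the circumradius is s√n/2, so the ratio is 1/√37 ≈ 0.164399.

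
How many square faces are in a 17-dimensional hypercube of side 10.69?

Number of 2-faces = C(17,2) · 2^(17-2) = 136 · 32768 = 4456448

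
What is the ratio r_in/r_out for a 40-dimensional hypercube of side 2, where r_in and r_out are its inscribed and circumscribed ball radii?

r_in = 2/2 (half the side); r_out = 2√40/2 (half the diagonal). Ratio = 1/√40 ≈ 0.158114.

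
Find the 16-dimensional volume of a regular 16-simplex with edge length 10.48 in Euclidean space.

For a regular n-simplex with edge a, V = (a^n / n!)·√((n+1)/2^n). With a=10.48, n=16: V ≈ 16.2984.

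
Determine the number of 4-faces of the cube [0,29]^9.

f_4(9-cube) = (9 choose 4) · 2^5 = 4032.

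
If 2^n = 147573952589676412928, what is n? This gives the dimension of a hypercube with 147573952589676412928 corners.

2^n = 147573952589676412928 ⇒ n = log_2(147573952589676412928) = 67.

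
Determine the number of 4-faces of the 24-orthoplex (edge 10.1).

Number of 4-faces = 2^(4+1) · C(24,4+1) = 32 · 42504 = 1360128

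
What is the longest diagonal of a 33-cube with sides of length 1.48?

Diagonal = √33 · 1.48 ≈ 8.50195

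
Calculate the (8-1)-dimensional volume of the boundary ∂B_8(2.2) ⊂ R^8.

The surface area of an n-ball is 2π^(n/2) r^(n-1) / Γ(n/2). For n=8, r=2.2: 8099.1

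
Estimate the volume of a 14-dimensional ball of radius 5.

The n-ball volume is π^(n/2)·r^n/Γ(n/2+1). With n=14, r=5: V = 1220703125·π^7/1008 ≈ 3.65762e+09.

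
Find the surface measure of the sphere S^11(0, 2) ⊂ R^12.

|∂B_12(2)| = 512·π^6/15 ≈ 32815.4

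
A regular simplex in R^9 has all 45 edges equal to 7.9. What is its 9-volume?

For a regular n-simplex with edge a, V = (a^n / n!)·√((n+1)/2^n). With a=7.9, n=9: V ≈ 46.1579.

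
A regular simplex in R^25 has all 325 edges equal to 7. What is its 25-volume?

Volume = 7^25 · √(26/2^25) / 25! ≈ 7.61057e-08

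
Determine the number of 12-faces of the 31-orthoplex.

f_12(31-orthoplex) = 2^13 · (31 choose 13) = 1689625190400.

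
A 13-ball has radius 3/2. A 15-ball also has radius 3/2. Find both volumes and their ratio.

V_13(1.5) ≈ 177.226. V_15(1.5) ≈ 167.032. Ratio V_13/V_15 ≈ 1.061.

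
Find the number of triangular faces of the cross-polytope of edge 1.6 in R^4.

f_2(4-orthoplex) = 2^3 · (4 choose 3) = 32.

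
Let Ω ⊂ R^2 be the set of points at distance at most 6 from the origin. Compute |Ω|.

V = 36·π ≈ 113.097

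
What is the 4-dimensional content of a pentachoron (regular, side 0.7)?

For a regular n-simplex with edge a, V = (a^n / n!)·√((n+1)/2^n). With a=0.7, n=4: V ≈ 0.0055925.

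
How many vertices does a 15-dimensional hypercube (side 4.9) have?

Number of vertices = 2^15 = 32768.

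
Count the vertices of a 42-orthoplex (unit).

The 42-dimensional cross-polytope has 2n = 2·42 = 84 vertices.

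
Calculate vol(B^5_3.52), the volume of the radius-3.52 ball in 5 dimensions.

Volume = π^{5/2}·(3.52)^5/Γ(7/2) ≈ 2844.54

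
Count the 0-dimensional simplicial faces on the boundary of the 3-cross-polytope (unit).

Each 0-face is the convex hull of 1 vertex, one chosen as ±e_i from each of 1 distinct axis: 2^1·C(3,1) = 6.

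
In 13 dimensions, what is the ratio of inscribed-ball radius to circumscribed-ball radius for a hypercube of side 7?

For an n-cube of any side s, the inradius is s/2 and the circumradius is s√n/2, so the ratio is 1/√13 ≈ 0.27735.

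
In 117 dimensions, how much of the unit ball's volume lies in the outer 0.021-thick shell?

V(inner)/V(outer) = ((1-0.021)/1)^117 ≈ 0.08348, so the shell fraction is 0.916521.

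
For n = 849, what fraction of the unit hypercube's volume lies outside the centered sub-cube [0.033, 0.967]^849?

Shell fraction = 1 - (1-0.066)^849 ≈ 1 - 6.676e-26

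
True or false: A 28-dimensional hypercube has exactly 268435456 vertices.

True. The 28-cube has 2^28 = 268435456 vertices.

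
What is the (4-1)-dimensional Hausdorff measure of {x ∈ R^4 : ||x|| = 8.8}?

S = n·V_n(r)/r = 4·V_4(8.8)/8.8 (volume-to-surface relation), giving 13451.7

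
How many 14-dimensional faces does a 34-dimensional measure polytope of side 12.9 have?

An n-cube has C(n,k)·2^(n-k) k-faces. Here C(34,14)·2^20 = 1391975640·1048576 = 1459592248688640.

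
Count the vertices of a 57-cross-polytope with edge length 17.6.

The 57-dimensional cross-polytope has 2n = 2·57 = 114 vertices.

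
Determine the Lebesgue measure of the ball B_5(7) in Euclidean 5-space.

V_5(7) = π^(5/2) · (7)^5 / Γ(5/2 + 1) = 134456·π^2/15 ≈ 88468.5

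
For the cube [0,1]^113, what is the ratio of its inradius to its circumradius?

Ratio = (s/2)/(s√113/2) = 113^(-1/2) ≈ 0.0940721.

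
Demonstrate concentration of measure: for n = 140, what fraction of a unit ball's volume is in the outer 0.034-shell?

1 - (1-0.034)^140 ≈ 0.992115 ≈ 99.21%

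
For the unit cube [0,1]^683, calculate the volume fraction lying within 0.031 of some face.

The inner cube has side 1-2·0.031 = 0.938 and volume (0.938)^683 ≈ 1.034e-19, so the shell holds 1 - 1.034e-19 of the volume.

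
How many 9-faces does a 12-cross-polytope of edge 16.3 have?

Each 9-face is the convex hull of 10 vertices, one chosen as ±e_i from each of 10 distinct axes: 2^10·C(12,10) = 67584.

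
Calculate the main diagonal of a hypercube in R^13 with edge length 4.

The space diagonal of an n-cube of side s is s√n. Here 4·√13 ≈ 14.4222.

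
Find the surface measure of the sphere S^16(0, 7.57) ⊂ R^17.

|∂B_17(7.57)| ≈ 2.78704e+14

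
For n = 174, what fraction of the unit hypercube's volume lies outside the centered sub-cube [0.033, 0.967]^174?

Shell fraction = 1 - (1-0.066)^174 ≈ 0.999993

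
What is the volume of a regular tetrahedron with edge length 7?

Volume = (√2/12) · 7³ = 40.4229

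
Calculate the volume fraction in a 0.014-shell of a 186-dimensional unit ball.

1 - (1-0.014)^186 ≈ 0.927372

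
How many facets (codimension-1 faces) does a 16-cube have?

Number of 15-faces = C(16,15) · 2^(16-15) = 16 · 2 = 32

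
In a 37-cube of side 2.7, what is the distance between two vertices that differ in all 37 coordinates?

The space diagonal of an n-cube of side s is s√n. Here 2.7·√37 ≈ 16.4235.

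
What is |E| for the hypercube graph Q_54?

The 54-cube has n·2^(n-1) = 54·2^53 = 54·9007199254740992 = 486388759756013568 edges.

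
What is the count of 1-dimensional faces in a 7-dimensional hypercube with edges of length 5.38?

An n-cube has C(n,k)·2^(n-k) k-faces. Here C(7,1)·2^6 = 7·64 = 448.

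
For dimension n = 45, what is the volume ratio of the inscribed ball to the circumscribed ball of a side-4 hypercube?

V_in/V_out = n^(-n/2) = 45^(-45/2) ≈ 6.34919e-38.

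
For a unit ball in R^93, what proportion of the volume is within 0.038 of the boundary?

1 - (1-0.038)^93 ≈ 0.972755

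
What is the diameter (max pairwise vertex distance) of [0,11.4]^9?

The space diagonal of an n-cube of side s is s√n. Here 11.4·√9 = 34.2.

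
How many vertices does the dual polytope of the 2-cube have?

The 2-dimensional cross-polytope has 2n = 2·2 = 4 vertices.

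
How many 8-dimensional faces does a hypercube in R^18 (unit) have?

Choose 8 of 18 axes to span the face (C(18,8) = 43758 ways), then fix each of the remaining 10 coordinates at one of its two extreme values (2^10 = 1024 ways): 43758·1024 = 44808192.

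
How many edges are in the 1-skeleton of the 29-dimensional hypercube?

Each of the 2^29 = 536870912 vertices has degree 29; total edges = 29·2^29/2 = 7784628224.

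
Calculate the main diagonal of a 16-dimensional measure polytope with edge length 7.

Diagonal = √16 · 7 = 28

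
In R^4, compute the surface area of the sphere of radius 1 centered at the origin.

|∂B_4(1)| = 2·π^2 ≈ 19.7392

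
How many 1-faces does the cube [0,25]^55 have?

Each of the 2^55 = 36028797018963968 vertices has degree 55; total edges = 55·2^55/2 = 990791918021509120.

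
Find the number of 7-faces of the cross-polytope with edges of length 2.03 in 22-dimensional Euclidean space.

f_7(22-orthoplex) = 2^8 · (22 choose 8) = 81861120.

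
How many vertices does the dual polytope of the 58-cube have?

The 58-dimensional cross-polytope has 2n = 2·58 = 116 vertices.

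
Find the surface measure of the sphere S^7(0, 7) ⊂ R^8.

|∂B_8(7)| = 823543·π^4/3 ≈ 2.67402e+07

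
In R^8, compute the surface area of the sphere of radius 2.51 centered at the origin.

S_8(2.51) = 2·π^(8/2)·(2.51)^7 / Γ(8/2) ≈ 20379.5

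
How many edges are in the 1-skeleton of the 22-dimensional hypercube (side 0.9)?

The 22-cube has n·2^(n-1) = 22·2^21 = 22·2097152 = 46137344 edges.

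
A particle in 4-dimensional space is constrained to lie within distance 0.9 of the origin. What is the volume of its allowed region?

Volume = π^{4/2}·(0.9)^4/Γ(3) ≈ 3.23772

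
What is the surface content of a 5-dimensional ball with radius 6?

The surface area of an n-ball is 2π^(n/2) r^(n-1) / Γ(n/2). For n=5, r=6: 3456·π^2 ≈ 34109.4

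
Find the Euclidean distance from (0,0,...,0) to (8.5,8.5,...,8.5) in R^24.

||(8.5,8.5,...,8.5)|| = √(24)·8.5 ≈ 41.6413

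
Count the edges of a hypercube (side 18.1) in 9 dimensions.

Each of the 2^9 = 512 vertices has degree 9; total edges = 9·2^9/2 = 2304.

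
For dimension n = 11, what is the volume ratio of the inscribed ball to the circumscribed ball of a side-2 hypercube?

V_in / V_out = (r_in/r_out)^11 = (1/√11)^11 = 11^(-11/2) ≈ 1.87215e-06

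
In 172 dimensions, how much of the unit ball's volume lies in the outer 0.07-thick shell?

Shell fraction = 1 - (1-0.07)^172 ≈ 0.9999962063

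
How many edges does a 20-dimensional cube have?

Number of 1-faces = C(20,1)·2^(20-1) = 20·524288 = 10485760.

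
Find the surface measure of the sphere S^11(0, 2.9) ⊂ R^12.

S = n·V_n(r)/r = 12·V_12(2.9)/2.9 (volume-to-surface relation), giving 1.95491e+06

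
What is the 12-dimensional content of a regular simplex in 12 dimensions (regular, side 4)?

For a regular n-simplex with edge a, V = (a^n / n!)·√((n+1)/2^n). With a=4, n=12: V ≈ 0.00197322.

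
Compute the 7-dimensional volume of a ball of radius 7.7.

Volume = π^{7/2}·(7.7)^7/Γ(9/2) ≈ 7.58255e+06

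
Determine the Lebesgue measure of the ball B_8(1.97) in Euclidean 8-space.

V_8(1.97) = π^(8/2) · (1.97)^8 / Γ(8/2 + 1) ≈ 920.7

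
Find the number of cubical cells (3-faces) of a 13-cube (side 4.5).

Choose 3 of 13 axes to span the face (C(13,3) = 286 ways), then fix each of the remaining 10 coordinates at one of its two extreme values (2^10 = 1024 ways): 286·1024 = 292864.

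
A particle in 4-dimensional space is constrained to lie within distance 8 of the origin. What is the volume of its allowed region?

Volume = π^{4/2}·(8)^4/Γ(3) = 2048·π^2 ≈ 20212.9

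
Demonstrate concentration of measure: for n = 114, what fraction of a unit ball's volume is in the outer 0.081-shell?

1 - (1-0.081)^114 ≈ 0.999934 ≈ 99.9934%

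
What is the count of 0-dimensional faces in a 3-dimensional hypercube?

f_0(3-cube) = (3 choose 0) · 2^3 = 8.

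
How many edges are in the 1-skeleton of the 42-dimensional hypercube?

An n-cube has n·2^(n-1) edges. With n = 42: 42·2199023255552 = 92358976733184.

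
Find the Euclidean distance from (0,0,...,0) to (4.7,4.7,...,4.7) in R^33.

||(4.7,4.7,...,4.7)|| = √(33)·4.7 ≈ 26.9994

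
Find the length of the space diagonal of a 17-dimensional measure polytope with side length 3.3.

The space diagonal of an n-cube of side s is s√n. Here 3.3·√17 ≈ 13.6062.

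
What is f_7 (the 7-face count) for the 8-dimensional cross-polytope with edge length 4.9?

An n-cross-polytope has 2^(k+1)·C(n,k+1) k-faces. Here 2^8·C(8,8) = 256·1 = 256.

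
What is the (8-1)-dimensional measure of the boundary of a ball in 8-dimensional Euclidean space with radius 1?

The surface area of an n-ball is 2π^(n/2) r^(n-1) / Γ(n/2). For n=8, r=1: π^4/3 ≈ 32.4697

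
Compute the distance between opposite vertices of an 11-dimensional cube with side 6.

The space diagonal of an n-cube of side s is s√n. Here 6·√11 ≈ 19.8997.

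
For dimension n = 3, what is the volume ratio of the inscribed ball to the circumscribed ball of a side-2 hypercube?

Volume scales as r^n, and r_in/r_out = 1/√3, giving (1/√3)^3 ≈ 0.19245.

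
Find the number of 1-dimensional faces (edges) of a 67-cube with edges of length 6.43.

Number of 1-faces = C(67,1)·2^(67-1) = 67·73786976294838206464 = 4943727411754159833088.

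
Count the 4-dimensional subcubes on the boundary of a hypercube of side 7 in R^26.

Number of 4-faces = C(26,4) · 2^(26-4) = 14950 · 4194304 = 62704844800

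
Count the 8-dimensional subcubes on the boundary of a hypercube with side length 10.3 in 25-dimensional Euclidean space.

Choose 8 of 25 axes to span the face (C(25,8) = 1081575 ways), then fix each of the remaining 17 coordinates at one of its two extreme values (2^17 = 131072 ways): 1081575·131072 = 141764198400.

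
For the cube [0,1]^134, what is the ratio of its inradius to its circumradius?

r_in / r_out = (1/2) / (1√134/2) = 1/√134 ≈ 0.0863868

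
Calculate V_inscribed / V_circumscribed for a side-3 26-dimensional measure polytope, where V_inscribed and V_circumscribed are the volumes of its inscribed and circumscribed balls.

V_in/V_out = n^(-n/2) = 26^(-26/2) ≈ 4.03038e-19.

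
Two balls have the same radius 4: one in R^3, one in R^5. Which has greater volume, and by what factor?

V_3(4) ≈ 268.083, V_5(4) ≈ 5390.12. The 5-ball is larger by a factor of 20.11.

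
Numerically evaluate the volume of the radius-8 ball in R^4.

V = 2048·π^2 ≈ 20212.9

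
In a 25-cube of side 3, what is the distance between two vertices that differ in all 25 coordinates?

d = √(3² + 3² + ... + 3²) [25 terms] = √(25·3²) = 3√25 = 15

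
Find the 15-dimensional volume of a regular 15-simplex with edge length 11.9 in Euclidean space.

V_15 = √(16) · 11.9^15 / (15! · 2^(15/2)) ≈ 229.636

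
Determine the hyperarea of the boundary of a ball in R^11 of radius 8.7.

S_11(8.7) = 2·π^(11/2)·(8.7)^10 / Γ(11/2) ≈ 5.14861e+10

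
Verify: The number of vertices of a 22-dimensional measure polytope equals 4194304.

True. The 22-cube has 2^22 = 4194304 vertices.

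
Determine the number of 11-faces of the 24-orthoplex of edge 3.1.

Each 11-face is the convex hull of 12 vertices, one chosen as ±e_i from each of 12 distinct axes: 2^12·C(24,12) = 11076222976.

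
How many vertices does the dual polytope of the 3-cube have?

Number of vertices = 2n = 6.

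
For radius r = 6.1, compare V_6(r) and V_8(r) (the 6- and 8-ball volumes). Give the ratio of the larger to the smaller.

V_6(6.1) ≈ 266242, V_8(6.1) ≈ 7.78085e+06. The 8-ball is larger by a factor of 29.22.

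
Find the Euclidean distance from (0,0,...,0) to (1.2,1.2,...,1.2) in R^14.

Diagonal = √14 · 1.2 ≈ 4.48999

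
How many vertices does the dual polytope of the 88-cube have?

The 88-dimensional cross-polytope has 2n = 2·88 = 176 vertices.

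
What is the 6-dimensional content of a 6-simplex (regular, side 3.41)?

Volume = 3.41^6 · √(7/2^6) / 6! ≈ 0.722192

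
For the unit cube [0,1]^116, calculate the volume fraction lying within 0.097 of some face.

Shell fraction = 1 - (1-0.194)^116 ≈ 1 - 1.364e-11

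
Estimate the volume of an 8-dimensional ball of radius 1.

The n-ball volume is π^(n/2)·r^n/Γ(n/2+1). With n=8, r=1: V = π^4/24 ≈ 4.05871.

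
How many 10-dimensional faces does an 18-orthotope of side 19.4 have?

Choose 10 of 18 axes to span the face (C(18,10) = 43758 ways), then fix each of the remaining 8 coordinates at one of its two extreme values (2^8 = 256 ways): 43758·256 = 11202048.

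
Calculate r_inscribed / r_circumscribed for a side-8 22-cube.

Ratio = (s/2)/(s√22/2) = 22^(-1/2) ≈ 0.213201.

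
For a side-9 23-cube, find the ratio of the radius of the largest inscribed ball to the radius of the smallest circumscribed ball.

r_in / r_out = (9/2) / (9√23/2) = 1/√23 ≈ 0.208514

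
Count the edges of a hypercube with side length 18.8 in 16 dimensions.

The 16-cube has n·2^(n-1) = 16·2^15 = 16·32768 = 524288 edges.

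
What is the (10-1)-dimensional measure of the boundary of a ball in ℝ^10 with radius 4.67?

S = n·V_n(r)/r = 10·V_10(4.67)/4.67 (volume-to-surface relation), giving 2.69414e+07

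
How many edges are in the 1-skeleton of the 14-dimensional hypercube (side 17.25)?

Number of 1-faces = C(14,1)·2^(14-1) = 14·8192 = 114688.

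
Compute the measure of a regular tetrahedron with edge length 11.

Volume = (√2/12) · 11³ = 156.86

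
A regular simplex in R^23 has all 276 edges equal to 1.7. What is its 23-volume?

Volume = 1.7^23 · √(24/2^23) / 23! ≈ 1.30645e-20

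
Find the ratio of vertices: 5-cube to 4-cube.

The 5-cube has 2^5 = 32 vertices. The 4-cube has 2^4 = 16 vertices. Ratio: 32/16 = 2.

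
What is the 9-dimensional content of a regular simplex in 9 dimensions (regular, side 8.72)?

For a regular n-simplex with edge a, V = (a^n / n!)·√((n+1)/2^n). With a=8.72, n=9: V ≈ 112.267.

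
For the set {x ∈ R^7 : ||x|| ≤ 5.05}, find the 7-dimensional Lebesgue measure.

V_7(5.05) = π^(7/2) · (5.05)^7 / Γ(7/2 + 1) ≈ 395749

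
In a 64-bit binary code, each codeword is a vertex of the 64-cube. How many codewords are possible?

The 64-cube has 2^64 = 18446744073709551616 vertices.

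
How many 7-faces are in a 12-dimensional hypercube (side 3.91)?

Number of 7-faces = C(12,7) · 2^(12-7) = 792 · 32 = 25344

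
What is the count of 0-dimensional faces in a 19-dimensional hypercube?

An n-cube has C(n,k)·2^(n-k) k-faces. Here C(19,0)·2^19 = 1·524288 = 524288.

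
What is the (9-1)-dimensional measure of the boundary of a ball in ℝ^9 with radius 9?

S_9(9) = 2·π^(9/2)·(9)^8 / Γ(9/2) = 459165024·π^4/35 ≈ 1.27791e+09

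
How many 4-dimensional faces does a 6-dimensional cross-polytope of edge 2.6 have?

Each 4-face is the convex hull of 5 vertices, one chosen as ±e_i from each of 5 distinct axes: 2^5·C(6,5) = 192.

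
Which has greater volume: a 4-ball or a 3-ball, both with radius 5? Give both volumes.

V_4(5) ≈ 3084.25. V_3(5) ≈ 523.599. The 4-ball is larger.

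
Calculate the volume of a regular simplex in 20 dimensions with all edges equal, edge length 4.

V_20 = √(21) · 4^20 / (20! · 2^(20/2)) ≈ 2.02248e-09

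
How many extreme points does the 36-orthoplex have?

Number of vertices = 2n = 72.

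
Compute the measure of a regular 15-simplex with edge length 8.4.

V_15 = √(16) · 8.4^15 / (15! · 2^(15/2)) ≈ 1.23602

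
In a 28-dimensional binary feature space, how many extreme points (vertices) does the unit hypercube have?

An n-cube has 2^n vertices; for n = 28 that is 2^28 = 268435456.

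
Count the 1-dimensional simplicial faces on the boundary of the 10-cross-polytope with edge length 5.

Each 1-face is the convex hull of 2 vertices, one chosen as ±e_i from each of 2 distinct axes: 2^2·C(10,2) = 180.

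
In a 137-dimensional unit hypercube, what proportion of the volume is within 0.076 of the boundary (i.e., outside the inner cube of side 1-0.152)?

1 - (1 - 2·0.076)^137 = 1 - 0.848^137 ≈ 1 - 1.55e-10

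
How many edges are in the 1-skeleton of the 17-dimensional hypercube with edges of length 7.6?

Number of 1-faces = C(17,1)·2^(17-1) = 17·65536 = 1114112.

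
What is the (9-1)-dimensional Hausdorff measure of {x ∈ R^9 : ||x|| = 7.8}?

S = n·V_n(r)/r = 9·V_9(7.8)/7.8 (volume-to-surface relation), giving 4.0674e+08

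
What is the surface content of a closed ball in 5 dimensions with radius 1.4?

|∂B_5(1.4)| ≈ 101.107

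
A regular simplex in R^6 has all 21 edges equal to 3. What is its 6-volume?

V = (3^6 / 6!) · √((6+1) / 2^6) ≈ 0.334853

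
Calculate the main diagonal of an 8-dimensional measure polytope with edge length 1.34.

The space diagonal of an n-cube of side s is s√n. Here 1.34·√8 ≈ 3.79009.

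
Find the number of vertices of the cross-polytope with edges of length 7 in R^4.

Number of 0-faces = 2^(0+1) · C(4,0+1) = 2 · 4 = 8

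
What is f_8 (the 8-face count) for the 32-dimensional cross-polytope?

An n-cross-polytope has 2^(k+1)·C(n,k+1) k-faces. Here 2^9·C(32,9) = 512·28048800 = 14360985600.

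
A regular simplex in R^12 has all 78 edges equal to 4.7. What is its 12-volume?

For a regular n-simplex with edge a, V = (a^n / n!)·√((n+1)/2^n). With a=4.7, n=12: V ≈ 0.0136656.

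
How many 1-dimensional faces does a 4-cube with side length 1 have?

Choose 1 of 4 axes to span the face (C(4,1) = 4 ways), then fix each of the remaining 3 coordinates at one of its two extreme values (2^3 = 8 ways): 4·8 = 32.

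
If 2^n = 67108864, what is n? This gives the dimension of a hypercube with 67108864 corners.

2^n = 67108864 ⇒ n = log_2(67108864) = 26.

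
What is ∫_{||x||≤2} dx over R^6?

V_6(2) = π^(6/2) · (2)^6 / Γ(6/2 + 1) = 32·π^3/3 ≈ 330.734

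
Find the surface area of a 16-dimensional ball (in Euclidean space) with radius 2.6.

The surface area of an n-ball is 2π^(n/2) r^(n-1) / Γ(n/2). For n=16, r=2.6: 6.31537e+06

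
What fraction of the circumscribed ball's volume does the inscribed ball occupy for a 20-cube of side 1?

The radii are 1/2 and 1√20/2, so the volume ratio is (1/√20)^20 = 20^{-20/2} ≈ 9.76562e-14.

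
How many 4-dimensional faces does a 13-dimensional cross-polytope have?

An n-cross-polytope has 2^(k+1)·C(n,k+1) k-faces. Here 2^5·C(13,5) = 32·1287 = 41184.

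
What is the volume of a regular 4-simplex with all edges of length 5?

V = (5^4 / 4!) · √((4+1) / 2^4) ≈ 14.5577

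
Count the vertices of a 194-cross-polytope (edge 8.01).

The vertices are ±e_1, ..., ±e_194, so there are 2·194 = 388.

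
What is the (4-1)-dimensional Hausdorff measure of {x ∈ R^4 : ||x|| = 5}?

|∂B_4(5)| = 250·π^2 ≈ 2467.4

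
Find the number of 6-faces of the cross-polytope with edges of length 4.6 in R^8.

An n-cross-polytope has 2^(k+1)·C(n,k+1) k-faces. Here 2^7·C(8,7) = 128·8 = 1024.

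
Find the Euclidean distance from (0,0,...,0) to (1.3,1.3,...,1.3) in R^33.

d = √(1.3² + 1.3² + ... + 1.3²) [33 terms] = √(33·1.3²) = 1.3√33 ≈ 7.46793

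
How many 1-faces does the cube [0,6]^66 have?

An n-cube has n·2^(n-1) edges. With n = 66: 66·36893488147419103232 = 2434970217729660813312.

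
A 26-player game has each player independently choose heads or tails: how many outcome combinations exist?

Number of vertices = 2^26 = 67108864.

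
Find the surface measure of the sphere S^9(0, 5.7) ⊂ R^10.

|∂B_10(5.7)| ≈ 1.61973e+08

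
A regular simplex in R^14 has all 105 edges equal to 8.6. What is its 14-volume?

V_14 = √(15) · 8.6^14 / (14! · 2^(14/2)) ≈ 4.20151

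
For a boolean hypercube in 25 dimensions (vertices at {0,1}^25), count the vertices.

An n-cube has 2^n vertices; for n = 25 that is 2^25 = 33554432.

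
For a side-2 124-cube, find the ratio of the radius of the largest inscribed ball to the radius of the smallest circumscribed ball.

Ratio = (s/2)/(s√124/2) = 124^(-1/2) ≈ 0.0898027.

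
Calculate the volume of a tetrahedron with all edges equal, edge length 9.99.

Volume = (√2/12) · 9.99³ = 117.498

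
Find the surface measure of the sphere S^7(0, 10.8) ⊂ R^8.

|∂B_8(10.8)| ≈ 5.56474e+08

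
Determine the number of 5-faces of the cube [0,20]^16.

Number of 5-faces = C(16,5) · 2^(16-5) = 4368 · 2048 = 8945664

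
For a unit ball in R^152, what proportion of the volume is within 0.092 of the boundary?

V(inner)/V(outer) = ((1-0.092)/1)^152 ≈ 4.256e-07, so the shell fraction is 0.9999995744.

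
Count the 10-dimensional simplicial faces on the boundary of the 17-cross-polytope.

f_10(17-orthoplex) = 2^11 · (17 choose 11) = 25346048.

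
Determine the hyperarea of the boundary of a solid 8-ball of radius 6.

The surface area of an n-ball is 2π^(n/2) r^(n-1) / Γ(n/2). For n=8, r=6: 93312·π^4 ≈ 9.08944e+06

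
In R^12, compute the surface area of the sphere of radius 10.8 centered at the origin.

S = n·V_n(r)/r = 12·V_12(10.8)/10.8 (volume-to-surface relation), giving 3.73602e+12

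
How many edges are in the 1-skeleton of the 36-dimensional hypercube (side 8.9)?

Number of 1-faces = C(36,1)·2^(36-1) = 36·34359738368 = 1236950581248.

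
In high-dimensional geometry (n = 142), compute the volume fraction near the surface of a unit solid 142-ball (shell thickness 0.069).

1 - (1-0.069)^142 ≈ 0.999961 ≈ 99.996102%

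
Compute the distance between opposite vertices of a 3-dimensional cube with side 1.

Diagonal = √3 · 1 ≈ 1.73205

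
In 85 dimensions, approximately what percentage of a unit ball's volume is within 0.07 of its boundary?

1 - (1-0.07)^85 ≈ 0.997906 ≈ 99.79%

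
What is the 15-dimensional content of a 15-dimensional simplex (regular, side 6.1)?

For a regular n-simplex with edge a, V = (a^n / n!)·√((n+1)/2^n). With a=6.1, n=15: V ≈ 0.0101808.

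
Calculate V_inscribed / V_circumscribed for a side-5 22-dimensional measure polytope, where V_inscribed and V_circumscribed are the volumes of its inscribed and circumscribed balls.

Volume scales as r^n, and r_in/r_out = 1/√22, giving (1/√22)^22 ≈ 1.7114e-15.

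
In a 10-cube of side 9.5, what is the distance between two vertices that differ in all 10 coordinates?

The space diagonal of an n-cube of side s is s√n. Here 9.5·√10 ≈ 30.0416.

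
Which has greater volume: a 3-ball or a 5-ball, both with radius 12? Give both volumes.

V_3(12) ≈ 7238.23. V_5(12) ≈ 1.3098e+06. The 5-ball is larger.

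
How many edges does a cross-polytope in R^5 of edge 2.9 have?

f_1(5-orthoplex) = 2^2 · (5 choose 2) = 40.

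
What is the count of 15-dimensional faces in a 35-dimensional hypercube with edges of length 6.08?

An n-cube has C(n,k)·2^(n-k) k-faces. Here C(35,15)·2^20 = 3247943160·1048576 = 3405715246940160.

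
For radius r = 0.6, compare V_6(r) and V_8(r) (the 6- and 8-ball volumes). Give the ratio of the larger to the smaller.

V_6(0.6) ≈ 0.241105, V_8(0.6) ≈ 0.0681708. The 6-ball is larger by a factor of 3.537.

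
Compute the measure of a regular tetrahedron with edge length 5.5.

Volume = (√2/12) · 5.5³ = 19.6075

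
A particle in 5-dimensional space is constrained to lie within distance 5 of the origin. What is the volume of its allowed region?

V = 5000·π^2/3 ≈ 16449.3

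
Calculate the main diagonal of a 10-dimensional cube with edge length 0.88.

d = √(0.88² + 0.88² + ... + 0.88²) [10 terms] = √(10·0.88²) = 0.88√10 ≈ 2.7828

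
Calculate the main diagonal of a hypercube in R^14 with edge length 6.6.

d = √(6.6² + 6.6² + ... + 6.6²) [14 terms] = √(14·6.6²) = 6.6√14 ≈ 24.6949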